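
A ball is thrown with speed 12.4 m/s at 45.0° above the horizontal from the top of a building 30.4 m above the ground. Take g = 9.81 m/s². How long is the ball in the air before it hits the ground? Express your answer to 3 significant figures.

Vertical component: v_y = 12.4 sin 45.0° = 8.768 m/s.
Taking up as positive with launch at y = 30.4 m, landing at y = 0: 0 = 30.4 + 8.768 t − ½(9.81) t².
Solving 4.905 t² − 8.768 t − 30.4 = 0 gives t = [8.768 + √(8.768² + 4·4.905·30.4)] / 9.810 = 3.54 s.

3.54 s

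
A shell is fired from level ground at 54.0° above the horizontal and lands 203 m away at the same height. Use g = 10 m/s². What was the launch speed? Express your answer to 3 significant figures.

46.2 m/s

On level ground, R = v₀² sin(2θ) / g, so v₀ = √(R g / sin 2θ).
sin(2 × 54.0°) = 0.9511.
v₀ = √(203 × 10 / 0.9511) = √2134 = 46.2 m/s.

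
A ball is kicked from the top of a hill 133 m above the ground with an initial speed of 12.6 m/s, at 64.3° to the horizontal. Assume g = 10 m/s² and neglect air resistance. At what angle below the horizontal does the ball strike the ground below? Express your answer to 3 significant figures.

v_x = 12.6 cos 64.3° = 5.464 m/s.
At impact |v_y| = √(v_y0² + 2 g h) = √(11.35² + 2×10×133) = 52.81 m/s.
Angle below horizontal = arctan(|v_y| / v_x) = arctan(52.81 / 5.464) = 84.1°.

84.1°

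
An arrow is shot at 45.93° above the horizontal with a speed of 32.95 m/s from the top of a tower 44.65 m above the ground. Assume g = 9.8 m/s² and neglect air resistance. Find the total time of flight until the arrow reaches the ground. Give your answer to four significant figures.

Vertical component: v_y = 32.95 sin 45.93° = 23.674 m/s.
Taking up as positive with launch at y = 44.65 m, landing at y = 0: 0 = 44.65 + 23.674 t − ½(9.8) t².
Solving 4.900 t² − 23.674 t − 44.65 = 0 gives t = [23.674 + √(23.674² + 4·4.900·44.65)] / 9.800 = 6.282 s.

6.282 s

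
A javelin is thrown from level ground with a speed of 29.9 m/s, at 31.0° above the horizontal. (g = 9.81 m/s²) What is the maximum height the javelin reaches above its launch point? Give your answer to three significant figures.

Vertical component of launch velocity: v_y = 29.9 sin 31.0° = 15.40 m/s.
At the highest point the vertical velocity is zero, so v_y² = 2 g h_max.
h_max = (15.40)² / (2 × 9.81) = 237.2 / 19.62 = 12.1 m.

12.1 m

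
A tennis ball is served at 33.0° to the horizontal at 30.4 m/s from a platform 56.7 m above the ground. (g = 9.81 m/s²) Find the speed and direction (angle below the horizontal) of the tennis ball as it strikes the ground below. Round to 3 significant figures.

45.1 m/s at 55.6° below the horizontal

v_x = 30.4 cos 33.0° = 25.50 m/s (constant).
|v_y| at impact = √((16.56)² + 2×9.81×56.7) = 37.24 m/s.
Speed = √(25.50² + 37.24²) = 45.1 m/s; angle = arctan(37.24/25.50) = 55.6° below horizontal.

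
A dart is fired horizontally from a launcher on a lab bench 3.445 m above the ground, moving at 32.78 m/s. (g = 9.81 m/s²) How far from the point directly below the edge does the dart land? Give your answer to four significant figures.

Initial vertical velocity is zero, so the fall time comes from h = ½ g t²: t = √(2 × 3.445 / 9.81) = 0.83806 s.
Horizontal motion is uniform at 32.78 m/s, so x = 32.78 × 0.83806 = 27.47 m.

27.47 m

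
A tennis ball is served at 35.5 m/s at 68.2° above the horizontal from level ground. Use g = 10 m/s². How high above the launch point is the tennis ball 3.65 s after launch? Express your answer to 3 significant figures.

53.7 m

v_y0 = 35.5 sin 68.2° = 32.96 m/s.
y(t) = v_y0 t − ½ g t² = 32.96×3.65 − 5.000×3.65² = 53.7 m.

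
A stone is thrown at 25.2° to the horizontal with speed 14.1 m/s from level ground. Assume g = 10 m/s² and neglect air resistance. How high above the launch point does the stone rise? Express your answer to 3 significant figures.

1.80 m

Vertical component of launch velocity: v_y = 14.1 sin 25.2° = 6.003 m/s.
At the highest point the vertical velocity is zero, so v_y² = 2 g h_max.
h_max = (6.003)² / (2 × 10) = 36.04 / 20.00 = 1.80 m.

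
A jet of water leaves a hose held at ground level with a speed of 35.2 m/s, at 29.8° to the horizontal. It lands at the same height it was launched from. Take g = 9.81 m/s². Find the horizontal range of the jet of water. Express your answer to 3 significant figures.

For level ground, R = v₀² sin(2θ) / g.
sin(2 × 29.8°) = sin 59.60° = 0.8625.
R = (35.2)² × 0.8625 / 9.81 = 109 m.

109 m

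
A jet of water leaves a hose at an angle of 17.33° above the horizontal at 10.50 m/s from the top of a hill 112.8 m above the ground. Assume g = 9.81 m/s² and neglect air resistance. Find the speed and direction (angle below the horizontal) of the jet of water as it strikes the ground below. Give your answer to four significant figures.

48.20 m/s at 78.00° below the horizontal

v_x = 10.50 cos 17.33° = 10.023 m/s (constant).
|v_y| at impact = √((3.1277)² + 2×9.81×112.8) = 47.148 m/s.
Speed = √(10.023² + 47.148²) = 48.20 m/s; angle = arctan(47.148/10.023) = 78.00° below horizontal.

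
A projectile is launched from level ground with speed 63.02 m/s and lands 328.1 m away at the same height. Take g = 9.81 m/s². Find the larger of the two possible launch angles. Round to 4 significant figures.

Level-ground range: R = v₀² sin(2θ)/g ⇒ sin 2θ = R g / v₀² = 328.1×9.81/63.02² = 0.8104.
2θ = arcsin(0.8104) = 54.135° or 180° − 54.135° = 125.865°.
So θ = 27.07° or θ = 62.93°.

62.93°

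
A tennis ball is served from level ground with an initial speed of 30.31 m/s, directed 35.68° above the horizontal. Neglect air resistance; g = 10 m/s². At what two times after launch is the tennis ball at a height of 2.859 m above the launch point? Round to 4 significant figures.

0.1699 s and 3.366 s

v_y0 = 30.31 sin 35.68° = 17.679 m/s.
Set y = v_y0 t − ½ g t² = 2.859: 5.000 t² − 17.679 t + 2.859 = 0.
t = [17.679 ± √(312.55 − 57.180)] / 10 = (17.679 ± 15.980) / 10, giving t = 0.1699 s or t = 3.366 s.
So the tennis ball is at 2.859 m at t = 0.1699 s (rising) and t = 3.366 s (falling).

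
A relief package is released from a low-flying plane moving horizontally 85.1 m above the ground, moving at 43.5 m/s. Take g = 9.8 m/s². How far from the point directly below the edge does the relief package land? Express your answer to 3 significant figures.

181 m

Initial vertical velocity is zero, so the fall time comes from h = ½ g t²: t = √(2 × 85.1 / 9.8) = 4.167 s.
Horizontal motion is uniform at 43.5 m/s, so x = 43.5 × 4.167 = 181 m.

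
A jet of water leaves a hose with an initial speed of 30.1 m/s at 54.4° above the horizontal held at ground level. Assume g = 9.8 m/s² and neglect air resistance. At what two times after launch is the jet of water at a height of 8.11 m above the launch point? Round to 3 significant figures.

0.357 s and 4.64 s

v_y0 = 30.1 sin 54.4° = 24.47 m/s.
Set y = v_y0 t − ½ g t² = 8.11: 4.900 t² − 24.47 t + 8.11 = 0.
t = [24.47 ± √(598.8 − 159.0)] / 9.8 = (24.47 ± 20.97) / 9.8, giving t = 0.357 s or t = 4.64 s.
So the jet of water is at 8.11 m at t = 0.357 s (rising) and t = 4.64 s (falling).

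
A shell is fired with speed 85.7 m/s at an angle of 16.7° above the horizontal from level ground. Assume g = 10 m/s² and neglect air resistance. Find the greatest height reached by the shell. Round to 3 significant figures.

Vertical component of launch velocity: v_y = 85.7 sin 16.7° = 24.63 m/s.
At the highest point the vertical velocity is zero, so v_y² = 2 g h_max.
h_max = (24.63)² / (2 × 10) = 606.6 / 20.00 = 30.3 m.

30.3 m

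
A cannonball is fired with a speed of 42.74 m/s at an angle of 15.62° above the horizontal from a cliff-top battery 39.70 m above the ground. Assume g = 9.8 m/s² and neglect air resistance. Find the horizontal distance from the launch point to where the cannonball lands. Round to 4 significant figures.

Components: v_x = 42.74 cos 15.62° = 41.162 m/s, v_y = 42.74 sin 15.62° = 11.508 m/s.
Vertical: 0 = 39.70 + 11.508 t − ½(9.8) t² ⇒ 4.900 t² − 11.508 t − 39.70 = 0.
t = [11.508 + √(132.43 + 778.12)] / 9.800 = 4.2534 s.
Horizontal: R = v_x · t = 41.162 × 4.2534 = 175.1 m.

175.1 m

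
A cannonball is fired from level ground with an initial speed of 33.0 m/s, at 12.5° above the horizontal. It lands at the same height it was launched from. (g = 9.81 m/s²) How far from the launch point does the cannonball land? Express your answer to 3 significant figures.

46.9 m

Components: v_x = 33.0 cos 12.5° = 32.22 m/s, v_y = 33.0 sin 12.5° = 7.143 m/s.
Time of flight (same landing height): t = 2 v_y / g = 2 × 7.143 / 9.81 = 1.456 s.
Range: R = v_x · t = 32.22 × 1.456 = 46.9 m.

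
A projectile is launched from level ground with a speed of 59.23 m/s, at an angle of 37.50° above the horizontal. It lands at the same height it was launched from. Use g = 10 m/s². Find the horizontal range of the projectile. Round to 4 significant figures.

For level ground, R = v₀² sin(2θ) / g.
sin(2 × 37.50°) = sin 75.000° = 0.9659.
R = (59.23)² × 0.9659 / 10 = 338.9 m.

338.9 m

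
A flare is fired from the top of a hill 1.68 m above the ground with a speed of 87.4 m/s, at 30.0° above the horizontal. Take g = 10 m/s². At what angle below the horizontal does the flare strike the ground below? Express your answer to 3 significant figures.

v_x = 87.4 cos 30.0° = 75.69 m/s.
At impact |v_y| = √(v_y0² + 2 g h) = √(43.70² + 2×10×1.68) = 44.08 m/s.
Angle below horizontal = arctan(|v_y| / v_x) = arctan(44.08 / 75.69) = 30.2°.

30.2°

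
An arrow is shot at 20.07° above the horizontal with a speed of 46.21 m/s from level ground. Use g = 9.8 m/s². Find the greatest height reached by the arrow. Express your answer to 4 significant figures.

12.83 m

Vertical component of launch velocity: v_y = 46.21 sin 20.07° = 15.858 m/s.
At the highest point the vertical velocity is zero, so v_y² = 2 g h_max.
h_max = (15.858)² / (2 × 9.8) = 251.48 / 19.60 = 12.83 m.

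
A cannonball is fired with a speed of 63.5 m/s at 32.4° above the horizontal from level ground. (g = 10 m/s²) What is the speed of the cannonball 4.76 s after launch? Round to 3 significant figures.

55.3 m/s

v_x = 63.5 cos 32.4° = 53.61 m/s (constant).
v_y(t) = 63.5 sin 32.4° − g t = 34.03 − 10 × 4.76 = -13.57 m/s.
Speed = √(v_x² + v_y²) = √(2874 + 184.1) = 55.3 m/s.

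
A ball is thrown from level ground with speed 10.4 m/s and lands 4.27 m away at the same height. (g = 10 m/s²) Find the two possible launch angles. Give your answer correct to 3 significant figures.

11.6° and 78.4°

Level-ground range: R = v₀² sin(2θ)/g ⇒ sin 2θ = R g / v₀² = 4.27×10/10.4² = 0.3948.
2θ = arcsin(0.3948) = 23.25° or 180° − 23.25° = 156.75°.
So θ = 11.6° or θ = 78.4°.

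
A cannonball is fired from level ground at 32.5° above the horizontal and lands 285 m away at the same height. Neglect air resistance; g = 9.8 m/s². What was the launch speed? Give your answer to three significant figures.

55.5 m/s

On level ground, R = v₀² sin(2θ) / g, so v₀ = √(R g / sin 2θ).
sin(2 × 32.5°) = 0.9063.
v₀ = √(285 × 9.8 / 0.9063) = √3082 = 55.5 m/s.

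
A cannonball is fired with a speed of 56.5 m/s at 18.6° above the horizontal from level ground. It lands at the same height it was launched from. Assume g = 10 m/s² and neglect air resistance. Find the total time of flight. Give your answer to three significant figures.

Vertical component: v_y = 56.5 sin 18.6° = 18.02 m/s.
For a projectile landing at launch height, time of flight is t = 2 v_y / g = 2 × 18.02 / 10 = 3.60 s.

3.60 s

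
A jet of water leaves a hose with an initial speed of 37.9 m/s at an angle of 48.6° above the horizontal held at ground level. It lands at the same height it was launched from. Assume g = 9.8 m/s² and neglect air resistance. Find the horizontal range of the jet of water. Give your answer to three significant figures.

For level ground, R = v₀² sin(2θ) / g.
sin(2 × 48.6°) = sin 97.20° = 0.9921.
R = (37.9)² × 0.9921 / 9.8 = 145 m.

145 m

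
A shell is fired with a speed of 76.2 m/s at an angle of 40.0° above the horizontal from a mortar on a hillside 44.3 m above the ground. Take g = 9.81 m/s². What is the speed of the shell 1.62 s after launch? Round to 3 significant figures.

67.1 m/s

v_x = 76.2 cos 40.0° = 58.37 m/s (constant).
v_y(t) = 76.2 sin 40.0° − g t = 48.98 − 9.81 × 1.62 = 33.09 m/s.
Speed = √(v_x² + v_y²) = √(3407 + 1095) = 67.1 m/s.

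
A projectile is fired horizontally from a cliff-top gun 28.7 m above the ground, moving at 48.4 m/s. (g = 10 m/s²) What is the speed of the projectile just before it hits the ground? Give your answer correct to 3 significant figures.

54.0 m/s

Fall time: t = √(2 × 28.7 / 10) = 2.396 s.
At impact: v_x = 48.4 m/s (unchanged), v_y = g t = 10 × 2.396 = 23.96 m/s.
Speed = √(v_x² + v_y²) = √(2343 + 574.1) = 54.0 m/s.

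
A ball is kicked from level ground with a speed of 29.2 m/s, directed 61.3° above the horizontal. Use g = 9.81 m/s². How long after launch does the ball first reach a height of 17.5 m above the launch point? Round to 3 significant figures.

0.808 s

v_y0 = 29.2 sin 61.3° = 25.61 m/s.
Set y = v_y0 t − ½ g t² = 17.5: 4.905 t² − 25.61 t + 17.5 = 0.
t = [25.61 ± √(655.9 − 343.4)] / 9.81 = (25.61 ± 17.68) / 9.81, giving t = 0.808 s or t = 4.41 s.
The ball is on the way up at the first time, so t = 0.808 s.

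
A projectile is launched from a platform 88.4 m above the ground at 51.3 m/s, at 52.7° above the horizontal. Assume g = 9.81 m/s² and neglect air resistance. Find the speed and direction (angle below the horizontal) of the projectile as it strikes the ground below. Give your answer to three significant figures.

66.1 m/s at 61.9° below the horizontal

v_x = 51.3 cos 52.7° = 31.09 m/s (constant).
|v_y| at impact = √((40.81)² + 2×9.81×88.4) = 58.31 m/s.
Speed = √(31.09² + 58.31²) = 66.1 m/s; angle = arctan(58.31/31.09) = 61.9° below horizontal.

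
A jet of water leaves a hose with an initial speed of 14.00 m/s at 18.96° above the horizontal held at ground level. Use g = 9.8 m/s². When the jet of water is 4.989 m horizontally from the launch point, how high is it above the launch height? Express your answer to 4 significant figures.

v_x = 14.00 cos 18.96° = 13.240 m/s, v_y0 = 14.00 sin 18.96° = 4.5487 m/s.
Time to reach x = 4.989 m: t = x / v_x = 4.989 / 13.240 = 0.37681 s.
y = v_y0 t − ½ g t² = 4.5487×0.37681 − 4.900×0.37681² = 1.018 m.

1.018 m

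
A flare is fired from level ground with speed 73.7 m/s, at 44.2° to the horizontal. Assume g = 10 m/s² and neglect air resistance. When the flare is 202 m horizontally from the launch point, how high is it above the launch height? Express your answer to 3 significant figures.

v_x = 73.7 cos 44.2° = 52.84 m/s, v_y0 = 73.7 sin 44.2° = 51.38 m/s.
Time to reach x = 202 m: t = x / v_x = 202 / 52.84 = 3.823 s.
y = v_y0 t − ½ g t² = 51.38×3.823 − 5.000×3.823² = 123 m.

123 m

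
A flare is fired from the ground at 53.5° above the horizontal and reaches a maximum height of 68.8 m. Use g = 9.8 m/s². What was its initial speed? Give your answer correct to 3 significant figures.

45.7 m/s

At maximum height v_y = 0, so (v₀ sin θ)² = 2 g H.
v₀ sin 53.5° = √(2 × 9.8 × 68.8) = 36.72 m/s.
v₀ = 36.72 / sin 53.5° = 36.72 / 0.8039 = 45.7 m/s.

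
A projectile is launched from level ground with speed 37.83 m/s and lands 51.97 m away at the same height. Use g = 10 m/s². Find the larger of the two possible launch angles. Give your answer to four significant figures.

79.35°

Level-ground range: R = v₀² sin(2θ)/g ⇒ sin 2θ = R g / v₀² = 51.97×10/37.83² = 0.3631.
2θ = arcsin(0.3631) = 21.291° or 180° − 21.291° = 158.709°.
So θ = 10.65° or θ = 79.35°.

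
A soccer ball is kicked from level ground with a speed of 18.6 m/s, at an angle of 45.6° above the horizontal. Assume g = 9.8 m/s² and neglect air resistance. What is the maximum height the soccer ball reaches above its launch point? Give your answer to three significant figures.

9.01 m

Vertical component of launch velocity: v_y = 18.6 sin 45.6° = 13.29 m/s.
At the highest point the vertical velocity is zero, so v_y² = 2 g h_max.
h_max = (13.29)² / (2 × 9.8) = 176.6 / 19.60 = 9.01 m.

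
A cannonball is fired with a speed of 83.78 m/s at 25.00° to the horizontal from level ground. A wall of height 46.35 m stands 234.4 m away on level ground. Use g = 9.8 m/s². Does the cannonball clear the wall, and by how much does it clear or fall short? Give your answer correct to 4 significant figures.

Yes — it clears the wall by 16.26 m.

v_x = 83.78 cos 25.00° = 75.930 m/s; v_y0 = 83.78 sin 25.00° = 35.407 m/s.
Time to reach the wall: t = 234.4 / 75.930 = 3.0871 s.
Height at that point: y = 35.407×3.0871 − 4.900×3.0871² = 62.607 m.
That is 62.607 − 46.35 = 16.26 m above the top of the wall, so the cannonball clears it.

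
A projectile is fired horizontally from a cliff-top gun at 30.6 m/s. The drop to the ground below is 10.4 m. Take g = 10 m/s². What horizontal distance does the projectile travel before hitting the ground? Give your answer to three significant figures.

44.1 m

Initial vertical velocity is zero, so the fall time comes from h = ½ g t²: t = √(2 × 10.4 / 10) = 1.442 s.
Horizontal motion is uniform at 30.6 m/s, so x = 30.6 × 1.442 = 44.1 m.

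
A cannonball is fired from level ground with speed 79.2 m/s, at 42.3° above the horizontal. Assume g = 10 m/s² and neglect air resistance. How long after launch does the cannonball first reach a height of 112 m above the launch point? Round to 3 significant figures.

v_y0 = 79.2 sin 42.3° = 53.30 m/s.
Set y = v_y0 t − ½ g t² = 112: 5.000 t² − 53.30 t + 112 = 0.
t = [53.30 ± √(2841 − 2240)] / 10 = (53.30 ± 24.52) / 10, giving t = 2.88 s or t = 7.78 s.
The cannonball is on the way up at the first time, so t = 2.88 s.

2.88 s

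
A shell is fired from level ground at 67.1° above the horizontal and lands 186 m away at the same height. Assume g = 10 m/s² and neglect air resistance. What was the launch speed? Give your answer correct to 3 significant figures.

50.9 m/s

On level ground, R = v₀² sin(2θ) / g, so v₀ = √(R g / sin 2θ).
sin(2 × 67.1°) = 0.7169.
v₀ = √(186 × 10 / 0.7169) = √2595 = 50.9 m/s.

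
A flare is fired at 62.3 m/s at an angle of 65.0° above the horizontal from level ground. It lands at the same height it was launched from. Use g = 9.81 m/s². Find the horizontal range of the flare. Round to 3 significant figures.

For level ground, R = v₀² sin(2θ) / g.
sin(2 × 65.0°) = sin 130.0° = 0.7660.
R = (62.3)² × 0.7660 / 9.81 = 303 m.

303 m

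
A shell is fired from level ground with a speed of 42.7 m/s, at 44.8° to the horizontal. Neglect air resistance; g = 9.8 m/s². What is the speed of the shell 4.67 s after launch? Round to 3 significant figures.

v_x = 42.7 cos 44.8° = 30.30 m/s (constant).
v_y(t) = 42.7 sin 44.8° − g t = 30.09 − 9.8 × 4.67 = -15.68 m/s.
Speed = √(v_x² + v_y²) = √(918.1 + 245.9) = 34.1 m/s.

34.1 m/s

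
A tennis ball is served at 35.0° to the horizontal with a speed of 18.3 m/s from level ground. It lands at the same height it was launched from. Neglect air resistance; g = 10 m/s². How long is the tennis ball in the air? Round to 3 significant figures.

2.10 s

Vertical component: v_y = 18.3 sin 35.0° = 10.50 m/s.
For a projectile landing at launch height, time of flight is t = 2 v_y / g = 2 × 10.50 / 10 = 2.10 s.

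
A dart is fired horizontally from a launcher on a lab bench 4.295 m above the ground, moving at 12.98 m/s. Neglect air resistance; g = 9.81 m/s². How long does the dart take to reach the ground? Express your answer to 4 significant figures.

0.9358 s

The horizontal speed doesn't affect the fall. With v_y0 = 0, h = ½ g t².
t = √(2 × 4.295 / 9.81) = √0.87564 = 0.9358 s.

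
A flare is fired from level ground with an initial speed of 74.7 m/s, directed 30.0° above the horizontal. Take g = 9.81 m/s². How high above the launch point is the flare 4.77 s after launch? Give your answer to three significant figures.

66.6 m

v_y0 = 74.7 sin 30.0° = 37.35 m/s.
y(t) = v_y0 t − ½ g t² = 37.35×4.77 − 4.905×4.77² = 66.6 m.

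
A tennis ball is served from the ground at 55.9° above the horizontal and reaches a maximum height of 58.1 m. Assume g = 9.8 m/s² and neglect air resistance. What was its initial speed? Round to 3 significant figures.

40.8 m/s

At maximum height v_y = 0, so (v₀ sin θ)² = 2 g H.
v₀ sin 55.9° = √(2 × 9.8 × 58.1) = 33.75 m/s.
v₀ = 33.75 / sin 55.9° = 33.75 / 0.8281 = 40.8 m/s.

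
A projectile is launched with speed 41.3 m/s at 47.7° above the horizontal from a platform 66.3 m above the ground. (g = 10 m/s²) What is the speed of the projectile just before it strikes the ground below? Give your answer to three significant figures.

55.1 m/s

v_x = 41.3 cos 47.7° = 27.80 m/s is unchanged throughout.
For the vertical component, v_y² = v_y0² + 2 g h = (30.55)² + 2×10×66.3 = 2259, so |v_y| = 47.53 m/s.
Impact speed = √(v_x² + v_y²) = √(772.8 + 2259) = 55.1 m/s.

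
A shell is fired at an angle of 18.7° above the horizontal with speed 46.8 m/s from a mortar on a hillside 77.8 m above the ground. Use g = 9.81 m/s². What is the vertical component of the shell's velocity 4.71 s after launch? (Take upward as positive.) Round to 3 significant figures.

Initial vertical component: v_y0 = 46.8 sin 18.7° = 15.00 m/s.
v_y(t) = v_y0 − g t = 15.00 − 9.81 × 4.71 = -31.2 m/s.

-31.2 m/s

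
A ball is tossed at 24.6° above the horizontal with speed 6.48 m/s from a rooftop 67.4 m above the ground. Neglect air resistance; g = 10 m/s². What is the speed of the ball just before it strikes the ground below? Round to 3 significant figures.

37.3 m/s

v_x = 6.48 cos 24.6° = 5.892 m/s is unchanged throughout.
For the vertical component, v_y² = v_y0² + 2 g h = (2.697)² + 2×10×67.4 = 1355, so |v_y| = 36.81 m/s.
Impact speed = √(v_x² + v_y²) = √(34.72 + 1355) = 37.3 m/s.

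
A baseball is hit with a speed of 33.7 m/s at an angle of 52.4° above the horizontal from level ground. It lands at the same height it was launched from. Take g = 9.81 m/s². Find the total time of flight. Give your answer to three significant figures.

Vertical component: v_y = 33.7 sin 52.4° = 26.70 m/s.
For a projectile landing at launch height, time of flight is t = 2 v_y / g = 2 × 26.70 / 9.81 = 5.44 s.

5.44 s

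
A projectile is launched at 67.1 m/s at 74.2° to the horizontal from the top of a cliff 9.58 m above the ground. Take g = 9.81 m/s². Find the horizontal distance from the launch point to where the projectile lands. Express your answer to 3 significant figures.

Components: v_x = 67.1 cos 74.2° = 18.27 m/s, v_y = 67.1 sin 74.2° = 64.56 m/s.
Vertical: 0 = 9.58 + 64.56 t − ½(9.81) t² ⇒ 4.905 t² − 64.56 t − 9.58 = 0.
t = [64.56 + √(4168 + 188.0)] / 9.810 = 13.31 s.
Horizontal: R = v_x · t = 18.27 × 13.31 = 243 m.

243 m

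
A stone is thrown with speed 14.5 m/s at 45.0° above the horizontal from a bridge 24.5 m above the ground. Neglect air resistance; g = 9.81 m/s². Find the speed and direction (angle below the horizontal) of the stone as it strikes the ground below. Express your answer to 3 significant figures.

v_x = 14.5 cos 45.0° = 10.25 m/s (constant).
|v_y| at impact = √((10.25)² + 2×9.81×24.5) = 24.20 m/s.
Speed = √(10.25² + 24.20²) = 26.3 m/s; angle = arctan(24.20/10.25) = 67.0° below horizontal.

26.3 m/s at 67.0° below the horizontal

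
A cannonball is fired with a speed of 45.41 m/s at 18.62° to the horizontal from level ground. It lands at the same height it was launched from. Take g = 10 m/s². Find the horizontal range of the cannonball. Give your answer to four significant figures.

124.8 m

Components: v_x = 45.41 cos 18.62° = 43.033 m/s, v_y = 45.41 sin 18.62° = 14.499 m/s.
Time of flight (same landing height): t = 2 v_y / g = 2 × 14.499 / 10 = 2.8998 s.
Range: R = v_x · t = 43.033 × 2.8998 = 124.8 m.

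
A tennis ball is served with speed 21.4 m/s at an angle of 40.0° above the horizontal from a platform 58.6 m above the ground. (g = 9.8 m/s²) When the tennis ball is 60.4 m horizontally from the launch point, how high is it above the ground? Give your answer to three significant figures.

42.8 m

v_x = 21.4 cos 40.0° = 16.39 m/s, v_y0 = 21.4 sin 40.0° = 13.76 m/s.
Time to reach x = 60.4 m: t = x / v_x = 60.4 / 16.39 = 3.685 s.
y = 58.6 + v_y0 t − ½ g t² = 58.6 + 13.76×3.685 − 4.900×3.685² = 42.8 m.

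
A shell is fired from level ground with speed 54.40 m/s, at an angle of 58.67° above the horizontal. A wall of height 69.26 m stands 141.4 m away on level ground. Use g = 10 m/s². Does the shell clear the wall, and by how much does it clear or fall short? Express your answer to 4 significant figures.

v_x = 54.40 cos 58.67° = 28.286 m/s; v_y0 = 54.40 sin 58.67° = 46.468 m/s.
Time to reach the wall: t = 141.4 / 28.286 = 4.9989 s.
Height at that point: y = 46.468×4.9989 − 5.000×4.9989² = 107.34 m.
That is 107.34 − 69.26 = 38.08 m above the top of the wall, so the shell clears it.

Yes — it clears the wall by 38.08 m.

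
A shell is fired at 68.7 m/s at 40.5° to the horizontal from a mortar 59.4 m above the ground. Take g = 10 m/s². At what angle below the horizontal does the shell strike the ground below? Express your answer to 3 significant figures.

47.2°

v_x = 68.7 cos 40.5° = 52.24 m/s.
At impact |v_y| = √(v_y0² + 2 g h) = √(44.62² + 2×10×59.4) = 56.38 m/s.
Angle below horizontal = arctan(|v_y| / v_x) = arctan(56.38 / 52.24) = 47.2°.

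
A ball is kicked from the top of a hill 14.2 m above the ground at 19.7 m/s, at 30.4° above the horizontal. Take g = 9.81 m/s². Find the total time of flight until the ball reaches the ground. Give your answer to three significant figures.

Vertical component: v_y = 19.7 sin 30.4° = 9.969 m/s.
Taking up as positive with launch at y = 14.2 m, landing at y = 0: 0 = 14.2 + 9.969 t − ½(9.81) t².
Solving 4.905 t² − 9.969 t − 14.2 = 0 gives t = [9.969 + √(9.969² + 4·4.905·14.2)] / 9.810 = 3.00 s.

3.00 s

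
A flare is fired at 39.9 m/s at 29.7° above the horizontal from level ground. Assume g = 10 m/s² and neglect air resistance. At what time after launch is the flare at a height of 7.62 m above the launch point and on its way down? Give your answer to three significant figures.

3.52 s

v_y0 = 39.9 sin 29.7° = 19.77 m/s.
Set y = v_y0 t − ½ g t² = 7.62: 5.000 t² − 19.77 t + 7.62 = 0.
t = [19.77 ± √(390.9 − 152.4)] / 10 = (19.77 ± 15.44) / 10, giving t = 0.433 s or t = 3.52 s.
On the way down corresponds to the larger root: t = 3.52 s.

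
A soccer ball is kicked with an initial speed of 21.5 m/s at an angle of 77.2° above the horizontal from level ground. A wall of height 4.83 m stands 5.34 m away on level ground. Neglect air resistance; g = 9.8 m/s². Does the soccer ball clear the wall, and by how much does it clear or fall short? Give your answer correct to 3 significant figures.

v_x = 21.5 cos 77.2° = 4.763 m/s; v_y0 = 21.5 sin 77.2° = 20.97 m/s.
Time to reach the wall: t = 5.34 / 4.763 = 1.121 s.
Height at that point: y = 20.97×1.121 − 4.900×1.121² = 17.35 m.
That is 17.35 − 4.83 = 12.5 m above the top of the wall, so the soccer ball clears it.

Yes — it clears the wall by 12.5 m.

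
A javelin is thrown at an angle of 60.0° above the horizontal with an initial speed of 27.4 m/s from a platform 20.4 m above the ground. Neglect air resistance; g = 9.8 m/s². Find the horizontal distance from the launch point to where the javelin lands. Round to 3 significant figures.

Components: v_x = 27.4 cos 60.0° = 13.70 m/s, v_y = 27.4 sin 60.0° = 23.73 m/s.
Vertical: 0 = 20.4 + 23.73 t − ½(9.8) t² ⇒ 4.900 t² − 23.73 t − 20.4 = 0.
t = [23.73 + √(563.1 + 399.8)] / 9.800 = 5.588 s.
Horizontal: R = v_x · t = 13.70 × 5.588 = 76.6 m.

76.6 m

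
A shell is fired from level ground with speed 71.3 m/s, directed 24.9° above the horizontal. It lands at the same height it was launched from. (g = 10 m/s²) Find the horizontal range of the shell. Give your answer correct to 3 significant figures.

388 m

For level ground, R = v₀² sin(2θ) / g.
sin(2 × 24.9°) = sin 49.80° = 0.7638.
R = (71.3)² × 0.7638 / 10 = 388 m.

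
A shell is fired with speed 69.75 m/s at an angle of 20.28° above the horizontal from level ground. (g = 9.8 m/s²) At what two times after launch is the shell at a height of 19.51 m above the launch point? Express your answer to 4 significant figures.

1.016 s and 3.917 s

v_y0 = 69.75 sin 20.28° = 24.176 m/s.
Set y = v_y0 t − ½ g t² = 19.51: 4.900 t² − 24.176 t + 19.51 = 0.
t = [24.176 ± √(584.48 − 382.40)] / 9.8 = (24.176 ± 14.215) / 9.8, giving t = 1.016 s or t = 3.917 s.
So the shell is at 19.51 m at t = 1.016 s (rising) and t = 3.917 s (falling).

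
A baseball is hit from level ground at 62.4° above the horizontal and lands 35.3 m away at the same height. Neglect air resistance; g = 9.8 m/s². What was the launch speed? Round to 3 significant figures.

20.5 m/s

On level ground, R = v₀² sin(2θ) / g, so v₀ = √(R g / sin 2θ).
sin(2 × 62.4°) = 0.8211.
v₀ = √(35.3 × 9.8 / 0.8211) = √421.3 = 20.5 m/s.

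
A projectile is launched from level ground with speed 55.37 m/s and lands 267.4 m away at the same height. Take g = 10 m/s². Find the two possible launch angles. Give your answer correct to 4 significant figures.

Level-ground range: R = v₀² sin(2θ)/g ⇒ sin 2θ = R g / v₀² = 267.4×10/55.37² = 0.8722.
2θ = arcsin(0.8722) = 60.715° or 180° − 60.715° = 119.285°.
So θ = 30.36° or θ = 59.64°.

30.36° and 59.64°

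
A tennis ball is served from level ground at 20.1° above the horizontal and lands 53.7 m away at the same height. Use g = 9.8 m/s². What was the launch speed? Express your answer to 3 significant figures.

28.6 m/s

On level ground, R = v₀² sin(2θ) / g, so v₀ = √(R g / sin 2θ).
sin(2 × 20.1°) = 0.6455.
v₀ = √(53.7 × 9.8 / 0.6455) = √815.3 = 28.6 m/s.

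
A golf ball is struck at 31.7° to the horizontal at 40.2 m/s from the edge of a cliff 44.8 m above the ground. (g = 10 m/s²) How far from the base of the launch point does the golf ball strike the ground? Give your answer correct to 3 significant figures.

Components: v_x = 40.2 cos 31.7° = 34.20 m/s, v_y = 40.2 sin 31.7° = 21.12 m/s.
Vertical: 0 = 44.8 + 21.12 t − ½(10) t² ⇒ 5.000 t² − 21.12 t − 44.8 = 0.
t = [21.12 + √(446.1 + 896.0)] / 10.00 = 5.775 s.
Horizontal: R = v_x · t = 34.20 × 5.775 = 198 m.

198 m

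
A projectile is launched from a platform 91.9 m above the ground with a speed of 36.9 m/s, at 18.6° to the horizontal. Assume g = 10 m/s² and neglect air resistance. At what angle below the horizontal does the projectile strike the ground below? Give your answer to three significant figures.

v_x = 36.9 cos 18.6° = 34.97 m/s.
At impact |v_y| = √(v_y0² + 2 g h) = √(11.77² + 2×10×91.9) = 44.46 m/s.
Angle below horizontal = arctan(|v_y| / v_x) = arctan(44.46 / 34.97) = 51.8°.

51.8°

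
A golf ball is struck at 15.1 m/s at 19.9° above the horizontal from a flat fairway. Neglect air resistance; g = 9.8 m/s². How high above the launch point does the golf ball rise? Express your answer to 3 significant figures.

1.35 m

Vertical component of launch velocity: v_y = 15.1 sin 19.9° = 5.140 m/s.
At the highest point the vertical velocity is zero, so v_y² = 2 g h_max.
h_max = (5.140)² / (2 × 9.8) = 26.42 / 19.60 = 1.35 m.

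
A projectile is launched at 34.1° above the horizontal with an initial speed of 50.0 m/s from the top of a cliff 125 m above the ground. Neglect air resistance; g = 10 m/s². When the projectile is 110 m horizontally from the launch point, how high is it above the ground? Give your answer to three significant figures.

v_x = 50.0 cos 34.1° = 41.40 m/s, v_y0 = 50.0 sin 34.1° = 28.03 m/s.
Time to reach x = 110 m: t = x / v_x = 110 / 41.40 = 2.657 s.
y = 125 + v_y0 t − ½ g t² = 125 + 28.03×2.657 − 5.000×2.657² = 164 m.

164 m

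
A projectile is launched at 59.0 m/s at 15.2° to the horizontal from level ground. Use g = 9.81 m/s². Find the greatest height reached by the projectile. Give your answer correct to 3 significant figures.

Vertical component of launch velocity: v_y = 59.0 sin 15.2° = 15.47 m/s.
At the highest point the vertical velocity is zero, so v_y² = 2 g h_max.
h_max = (15.47)² / (2 × 9.81) = 239.3 / 19.62 = 12.2 m.

12.2 m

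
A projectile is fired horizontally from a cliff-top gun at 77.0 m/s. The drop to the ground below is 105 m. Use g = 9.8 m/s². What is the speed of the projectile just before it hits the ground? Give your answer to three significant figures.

Fall time: t = √(2 × 105 / 9.8) = 4.629 s.
At impact: v_x = 77.0 m/s (unchanged), v_y = g t = 9.8 × 4.629 = 45.36 m/s.
Speed = √(v_x² + v_y²) = √(5929 + 2058) = 89.4 m/s.

89.4 m/s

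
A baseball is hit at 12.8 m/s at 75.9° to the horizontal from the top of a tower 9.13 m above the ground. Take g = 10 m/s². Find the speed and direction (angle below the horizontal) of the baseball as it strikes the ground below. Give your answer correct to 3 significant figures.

v_x = 12.8 cos 75.9° = 3.118 m/s (constant).
|v_y| at impact = √((12.41)² + 2×10×9.13) = 18.35 m/s.
Speed = √(3.118² + 18.35²) = 18.6 m/s; angle = arctan(18.35/3.118) = 80.4° below horizontal.

18.6 m/s at 80.4° below the horizontal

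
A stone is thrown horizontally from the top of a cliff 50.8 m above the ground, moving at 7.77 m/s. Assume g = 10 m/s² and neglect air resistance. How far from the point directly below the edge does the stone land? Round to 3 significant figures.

Initial vertical velocity is zero, so the fall time comes from h = ½ g t²: t = √(2 × 50.8 / 10) = 3.187 s.
Horizontal motion is uniform at 7.77 m/s, so x = 7.77 × 3.187 = 24.8 m.

24.8 m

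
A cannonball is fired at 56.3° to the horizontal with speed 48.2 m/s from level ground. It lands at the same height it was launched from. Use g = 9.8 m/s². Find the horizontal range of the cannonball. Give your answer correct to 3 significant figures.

219 m

For level ground, R = v₀² sin(2θ) / g.
sin(2 × 56.3°) = sin 112.6° = 0.9232.
R = (48.2)² × 0.9232 / 9.8 = 219 m.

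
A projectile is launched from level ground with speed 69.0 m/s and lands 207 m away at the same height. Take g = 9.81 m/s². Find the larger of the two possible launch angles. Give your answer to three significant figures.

77.4°

Level-ground range: R = v₀² sin(2θ)/g ⇒ sin 2θ = R g / v₀² = 207×9.81/69.0² = 0.4265.
2θ = arcsin(0.4265) = 25.25° or 180° − 25.25° = 154.75°.
So θ = 12.6° or θ = 77.4°.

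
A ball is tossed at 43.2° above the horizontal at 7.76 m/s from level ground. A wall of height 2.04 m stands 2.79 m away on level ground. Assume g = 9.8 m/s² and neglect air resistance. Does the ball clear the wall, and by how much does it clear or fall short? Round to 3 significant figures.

No — it falls 0.612 m short of clearing the wall.

v_x = 7.76 cos 43.2° = 5.657 m/s; v_y0 = 7.76 sin 43.2° = 5.312 m/s.
Time to reach the wall: t = 2.79 / 5.657 = 0.4932 s.
Height at that point: y = 5.312×0.4932 − 4.900×0.4932² = 1.428 m.
That is 2.04 − 1.428 = 0.612 m below the top of the wall, so the ball does not clear it.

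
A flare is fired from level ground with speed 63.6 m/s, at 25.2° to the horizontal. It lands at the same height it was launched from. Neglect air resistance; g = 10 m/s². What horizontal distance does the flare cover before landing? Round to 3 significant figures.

For level ground, R = v₀² sin(2θ) / g.
sin(2 × 25.2°) = sin 50.40° = 0.7705.
R = (63.6)² × 0.7705 / 10 = 312 m.

312 m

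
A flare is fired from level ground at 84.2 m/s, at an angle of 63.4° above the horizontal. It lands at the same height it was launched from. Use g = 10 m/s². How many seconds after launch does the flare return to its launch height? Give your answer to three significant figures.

Vertical component: v_y = 84.2 sin 63.4° = 75.29 m/s.
For a projectile landing at launch height, time of flight is t = 2 v_y / g = 2 × 75.29 / 10 = 15.1 s.

15.1 s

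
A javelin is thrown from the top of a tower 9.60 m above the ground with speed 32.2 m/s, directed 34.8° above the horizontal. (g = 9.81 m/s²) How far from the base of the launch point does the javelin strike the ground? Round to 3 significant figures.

111 m

Components: v_x = 32.2 cos 34.8° = 26.44 m/s, v_y = 32.2 sin 34.8° = 18.38 m/s.
Vertical: 0 = 9.60 + 18.38 t − ½(9.81) t² ⇒ 4.905 t² − 18.38 t − 9.60 = 0.
t = [18.38 + √(337.8 + 188.4)] / 9.810 = 4.212 s.
Horizontal: R = v_x · t = 26.44 × 4.212 = 111 m.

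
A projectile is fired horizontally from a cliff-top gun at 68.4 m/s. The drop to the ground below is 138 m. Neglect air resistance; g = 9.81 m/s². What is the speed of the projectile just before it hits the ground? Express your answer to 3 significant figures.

Fall time: t = √(2 × 138 / 9.81) = 5.304 s.
At impact: v_x = 68.4 m/s (unchanged), v_y = g t = 9.81 × 5.304 = 52.03 m/s.
Speed = √(v_x² + v_y²) = √(4679 + 2707) = 85.9 m/s.

85.9 m/s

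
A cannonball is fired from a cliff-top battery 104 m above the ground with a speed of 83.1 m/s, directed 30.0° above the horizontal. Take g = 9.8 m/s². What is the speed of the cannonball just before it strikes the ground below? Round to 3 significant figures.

v_x = 83.1 cos 30.0° = 71.97 m/s is unchanged throughout.
For the vertical component, v_y² = v_y0² + 2 g h = (41.55)² + 2×9.8×104 = 3765, so |v_y| = 61.36 m/s.
Impact speed = √(v_x² + v_y²) = √(5180 + 3765) = 94.6 m/s.

94.6 m/s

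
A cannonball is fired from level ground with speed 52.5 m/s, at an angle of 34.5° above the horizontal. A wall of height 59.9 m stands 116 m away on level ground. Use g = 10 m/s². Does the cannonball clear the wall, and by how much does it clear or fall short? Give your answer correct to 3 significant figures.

No — it falls 16.1 m short of clearing the wall.

v_x = 52.5 cos 34.5° = 43.27 m/s; v_y0 = 52.5 sin 34.5° = 29.74 m/s.
Time to reach the wall: t = 116 / 43.27 = 2.681 s.
Height at that point: y = 29.74×2.681 − 5.000×2.681² = 43.79 m.
That is 59.9 − 43.79 = 16.1 m below the top of the wall, so the cannonball does not clear it.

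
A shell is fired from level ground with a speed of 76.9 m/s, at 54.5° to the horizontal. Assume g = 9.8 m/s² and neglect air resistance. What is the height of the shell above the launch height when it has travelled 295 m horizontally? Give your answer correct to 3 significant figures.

v_x = 76.9 cos 54.5° = 44.66 m/s, v_y0 = 76.9 sin 54.5° = 62.61 m/s.
Time to reach x = 295 m: t = x / v_x = 295 / 44.66 = 6.605 s.
y = v_y0 t − ½ g t² = 62.61×6.605 − 4.900×6.605² = 200 m.

200 m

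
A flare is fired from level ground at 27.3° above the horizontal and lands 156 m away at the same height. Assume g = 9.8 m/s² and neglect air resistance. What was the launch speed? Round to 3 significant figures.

On level ground, R = v₀² sin(2θ) / g, so v₀ = √(R g / sin 2θ).
sin(2 × 27.3°) = 0.8151.
v₀ = √(156 × 9.8 / 0.8151) = √1876 = 43.3 m/s.

43.3 m/s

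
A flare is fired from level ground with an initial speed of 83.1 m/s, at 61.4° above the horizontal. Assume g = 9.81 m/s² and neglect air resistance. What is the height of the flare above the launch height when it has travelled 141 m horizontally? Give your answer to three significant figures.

197 m

v_x = 83.1 cos 61.4° = 39.78 m/s, v_y0 = 83.1 sin 61.4° = 72.96 m/s.
Time to reach x = 141 m: t = x / v_x = 141 / 39.78 = 3.544 s.
y = v_y0 t − ½ g t² = 72.96×3.544 − 4.905×3.544² = 197 m.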